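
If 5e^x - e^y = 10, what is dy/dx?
Take d/dx of both sides. Since y is implicitly a function of x, the chain rule attaches a y' = dy/dx factor whenever we differentiate through y.

Set F(x, y) = (left side) − (right side), so the curve is F = 0. Differentiating each term of F:
  d/dx[5e^(x)] = 5e^(x)
  d/dx[-e^(y)] = -y'·e^(y)
  d/dx[-10] = 0

Collecting, the y'-free part is the partial derivative in x and the y' coefficient is the partial derivative in y:
  ∂F/∂x = 5e^(x)
  ∂F/∂y = -e^(y)

so d/dx[F(x, y(x))] = ∂F/∂x + (∂F/∂y)·y' = 0. Rearranging,
  dy/dx = -(∂F/∂x)/(∂F/∂y) = -(5e^(x))/(-e^(y)) = 5e^(x - y)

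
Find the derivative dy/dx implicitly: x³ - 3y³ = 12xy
Take d/dx of both sides. Since y is implicitly a function of x, the chain rule attaches a y' = dy/dx factor whenever we differentiate through y.

Set F(x, y) = (left side) − (right side), so the curve is F = 0. Differentiating each term of F:
  d/dx[x^3] = 3x^2
  d/dx[-12xy] = -12x·y' - 12y
  d/dx[-3y^3] = -9y^2·y'

Collecting, the y'-free part is the partial derivative in x and the y' coefficient is the partial derivative in y:
  ∂F/∂x = 3x^2 - 12y
  ∂F/∂y = -12x - 9y^2

so d/dx[F(x, y(x))] = ∂F/∂x + (∂F/∂y)·y' = 0. Rearranging,
  dy/dx = -(∂F/∂x)/(∂F/∂y) = -(3x^2 - 12y)/(-12x - 9y^2) = (x^2 - 4y)/(4x + 3y^2)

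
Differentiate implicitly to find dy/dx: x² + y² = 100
Take d/dx of both sides. Since y is implicitly a function of x, the chain rule attaches a y' = dy/dx factor whenever we differentiate through y.

Set F(x, y) = (left side) − (right side), so the curve is F = 0. Differentiating each term of F:
  d/dx[x^2] = 2x
  d/dx[y^2] = 2y·y'
  d/dx[-100] = 0

Collecting, the y'-free part is the partial derivative in x and the y' coefficient is the partial derivative in y:
  ∂F/∂x = 2x
  ∂F/∂y = 2y

so d/dx[F(x, y(x))] = ∂F/∂x + (∂F/∂y)·y' = 0. Rearranging,
  dy/dx = -(∂F/∂x)/(∂F/∂y) = -(2x)/(2y) = -x/y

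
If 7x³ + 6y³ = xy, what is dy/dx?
Differentiate the relation implicitly: treat y = y(x) and apply the chain rule, so every y-derivative picks up a y' = dy/dx factor.

With everything moved to the left-hand side, differentiate term by term:
  d/dx[7x^3] = 21x^2
  d/dx[-xy] = -x·y' - y
  d/dx[6y^3] = 18y^2·y'

Separating the contributions that come from x directly and those that come through y:
  without y':      21x^2 - y
  multiplying y':  -x + 18y^2

so (21x^2 - y) + (-x + 18y^2)·y' = 0, and therefore
  dy/dx = -(21x^2 - y)/(-x + 18y^2) = (21x^2 - y)/(x - 18y^2)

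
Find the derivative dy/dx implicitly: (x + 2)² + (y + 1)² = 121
Take d/dx of both sides. Since y is implicitly a function of x, the chain rule attaches a y' = dy/dx factor whenever we differentiate through y.

Set F(x, y) = (left side) − (right side), so the curve is F = 0. Differentiating each term of F:
  d/dx[(x + 2)^2] = 2x + 4
  d/dx[(y + 1)^2] = 2·y'(y + 1)
  d/dx[-121] = 0

Collecting, the y'-free part is the partial derivative in x and the y' coefficient is the partial derivative in y:
  ∂F/∂x = 2x + 4
  ∂F/∂y = 2y + 2

so d/dx[F(x, y(x))] = ∂F/∂x + (∂F/∂y)·y' = 0. Rearranging,
  dy/dx = -(∂F/∂x)/(∂F/∂y) = -(2x + 4)/(2y + 2) = (-x - 2)/(y + 1)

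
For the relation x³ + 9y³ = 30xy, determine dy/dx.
Take d/dx of both sides. Since y is implicitly a function of x, the chain rule attaches a y' = dy/dx factor whenever we differentiate through y.

Set F(x, y) = (left side) − (right side), so the curve is F = 0. Differentiating each term of F:
  d/dx[x^3] = 3x^2
  d/dx[-30xy] = -30x·y' - 30y
  d/dx[9y^3] = 27y^2·y'

Collecting, the y'-free part is the partial derivative in x and the y' coefficient is the partial derivative in y:
  ∂F/∂x = 3x^2 - 30y
  ∂F/∂y = -30x + 27y^2

so d/dx[F(x, y(x))] = ∂F/∂x + (∂F/∂y)·y' = 0. Rearranging,
  dy/dx = -(∂F/∂x)/(∂F/∂y) = -(3x^2 - 30y)/(-30x + 27y^2) = (x^2 - 10y)/(10x - 9y^2)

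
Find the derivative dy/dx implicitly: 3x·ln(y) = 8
Take d/dx of both sides. Since y is implicitly a function of x, the chain rule attaches a y' = dy/dx factor whenever we differentiate through y.

Set F(x, y) = (left side) − (right side), so the curve is F = 0. Differentiating each term of F:
  d/dx[3x·ln(y)] = 3x·y'/y + 3ln(y)
  d/dx[-8] = 0

Collecting, the y'-free part is the partial derivative in x and the y' coefficient is the partial derivative in y:
  ∂F/∂x = 3ln(y)
  ∂F/∂y = 3x/y

so d/dx[F(x, y(x))] = ∂F/∂x + (∂F/∂y)·y' = 0. Rearranging,
  dy/dx = -(∂F/∂x)/(∂F/∂y) = -(3ln(y))/(3x/y) = -y·ln(y)/x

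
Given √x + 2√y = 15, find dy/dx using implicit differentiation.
Differentiate the relation implicitly: treat y = y(x) and apply the chain rule, so every y-derivative picks up a y' = dy/dx factor.

With everything moved to the left-hand side, differentiate term by term:
  d/dx[√(x)] = 1/(2√(x))
  d/dx[2√(y)] = y'/√(y)
  d/dx[-15] = 0

Separating the contributions that come from x directly and those that come through y:
  without y':      1/(2√(x))
  multiplying y':  1/√(y)

so (1/(2√(x))) + (1/√(y))·y' = 0, and therefore
  dy/dx = -(1/(2√(x)))/(1/√(y)) = -√(y)/(2√(x))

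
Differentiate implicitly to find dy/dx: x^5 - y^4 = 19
Apply d/dx to both sides, remembering that y depends on x. Each occurrence of y therefore brings in a y' = dy/dx via the chain rule.

With F(x, y) equal to the left-hand side minus the right, differentiate F term by term:
  d/dx[x^5] = 5x^4
  d/dx[-y^4] = -4y^3·y'
  d/dx[-19] = 0
Adding these up, d/dx[F] = 0 becomes
  (5x^4) + (-4y^3)·y' = 0,
so isolating y',
  dy/dx = -(5x^4)/(-4y^3) = 5x^4/(4y^3)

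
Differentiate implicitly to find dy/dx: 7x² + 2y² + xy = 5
Differentiate the relation implicitly: treat y = y(x) and apply the chain rule, so every y-derivative picks up a y' = dy/dx factor.

With everything moved to the left-hand side, differentiate term by term:
  d/dx[7x^2] = 14x
  d/dx[xy] = x·y' + y
  d/dx[2y^2] = 4y·y'
  d/dx[-5] = 0

Separating the contributions that come from x directly and those that come through y:
  without y':      14x + y
  multiplying y':  x + 4y

so (14x + y) + (x + 4y)·y' = 0, and therefore
  dy/dx = -(14x + y)/(x + 4y) = (-14x - y)/(x + 4y)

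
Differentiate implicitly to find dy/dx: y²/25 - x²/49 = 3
Take d/dx of both sides. Since y is implicitly a function of x, the chain rule attaches a y' = dy/dx factor whenever we differentiate through y.

Set F(x, y) = (left side) − (right side), so the curve is F = 0. Differentiating each term of F:
  d/dx[-x^2/49] = -2x/49
  d/dx[y^2/25] = 2y·y'/25
  d/dx[-3] = 0

Collecting, the y'-free part is the partial derivative in x and the y' coefficient is the partial derivative in y:
  ∂F/∂x = -2x/49
  ∂F/∂y = 2y/25

so d/dx[F(x, y(x))] = ∂F/∂x + (∂F/∂y)·y' = 0. Rearranging,
  dy/dx = -(∂F/∂x)/(∂F/∂y) = -(-2x/49)/(2y/25) = 25x/(49y)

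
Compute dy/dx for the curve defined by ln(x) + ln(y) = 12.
Take d/dx of both sides. Since y is implicitly a function of x, the chain rule attaches a y' = dy/dx factor whenever we differentiate through y.

Set F(x, y) = (left side) − (right side), so the curve is F = 0. Differentiating each term of F:
  d/dx[ln(x)] = 1/x
  d/dx[ln(y)] = y'/y
  d/dx[-12] = 0

Collecting, the y'-free part is the partial derivative in x and the y' coefficient is the partial derivative in y:
  ∂F/∂x = 1/x
  ∂F/∂y = 1/y

so d/dx[F(x, y(x))] = ∂F/∂x + (∂F/∂y)·y' = 0. Rearranging,
  dy/dx = -(∂F/∂x)/(∂F/∂y) = -(1/x)/(1/y) = -y/x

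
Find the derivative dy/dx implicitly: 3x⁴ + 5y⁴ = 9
Differentiate the relation implicitly: treat y = y(x) and apply the chain rule, so every y-derivative picks up a y' = dy/dx factor.

With everything moved to the left-hand side, differentiate term by term:
  d/dx[3x^4] = 12x^3
  d/dx[5y^4] = 20y^3·y'
  d/dx[-9] = 0

Separating the contributions that come from x directly and those that come through y:
  without y':      12x^3
  multiplying y':  20y^3

so (12x^3) + (20y^3)·y' = 0, and therefore
  dy/dx = -(12x^3)/(20y^3) = -3x^3/(5y^3)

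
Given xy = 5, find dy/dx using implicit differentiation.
Apply d/dx to both sides, remembering that y depends on x. Each occurrence of y therefore brings in a y' = dy/dx via the chain rule.

With F(x, y) equal to the left-hand side minus the right, differentiate F term by term:
  d/dx[xy] = x·y' + y
  d/dx[-5] = 0
Adding these up, d/dx[F] = 0 becomes
  (y) + (x)·y' = 0,
so isolating y',
  dy/dx = -(y)/(x) = -y/x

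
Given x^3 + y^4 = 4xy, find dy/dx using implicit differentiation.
Apply d/dx to both sides, remembering that y depends on x. Each occurrence of y therefore brings in a y' = dy/dx via the chain rule.

With F(x, y) equal to the left-hand side minus the right, differentiate F term by term:
  d/dx[x^3] = 3x^2
  d/dx[-4xy] = -4x·y' - 4y
  d/dx[y^4] = 4y^3·y'
Adding these up, d/dx[F] = 0 becomes
  (3x^2 - 4y) + (-4x + 4y^3)·y' = 0,
so isolating y',
  dy/dx = -(3x^2 - 4y)/(-4x + 4y^3) = (3x^2/4 - y)/(x - y^3)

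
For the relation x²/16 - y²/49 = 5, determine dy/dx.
Differentiate both sides with respect to x, treating y as y(x). By the chain rule, any term containing y contributes a factor of y' = dy/dx when we differentiate it.

Move every term to one side and write the relation as F(x, y) = 0. Term by term,
  d/dx[x^2/16] = x/8
  d/dx[-y^2/49] = -2y·y'/49
  d/dx[-5] = 0

The pieces without y' make up ∂F/∂x and the coefficient of y' is ∂F/∂y:
  ∂F/∂x = x/8,
  ∂F/∂y = -2y/49.

Since d/dx[F] = ∂F/∂x + (∂F/∂y)·y' = 0, solve for y':
  (∂F/∂y)·y' = -∂F/∂x
  dy/dx = -(∂F/∂x)/(∂F/∂y) = -(x/8)/(-2y/49) = 49x/(16y)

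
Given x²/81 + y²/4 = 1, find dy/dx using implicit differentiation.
Take d/dx of both sides. Since y is implicitly a function of x, the chain rule attaches a y' = dy/dx factor whenever we differentiate through y.

Set F(x, y) = (left side) − (right side), so the curve is F = 0. Differentiating each term of F:
  d/dx[x^2/81] = 2x/81
  d/dx[y^2/4] = y·y'/2
  d/dx[-1] = 0

Collecting, the y'-free part is the partial derivative in x and the y' coefficient is the partial derivative in y:
  ∂F/∂x = 2x/81
  ∂F/∂y = y/2

so d/dx[F(x, y(x))] = ∂F/∂x + (∂F/∂y)·y' = 0. Rearranging,
  dy/dx = -(∂F/∂x)/(∂F/∂y) = -(2x/81)/(y/2) = -4x/(81y)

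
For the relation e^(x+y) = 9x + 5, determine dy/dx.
Differentiate the relation implicitly: treat y = y(x) and apply the chain rule, so every y-derivative picks up a y' = dy/dx factor.

With everything moved to the left-hand side, differentiate term by term:
  d/dx[-9x] = -9
  d/dx[e^(x + y)] = (y' + 1)·e^(x + y)
  d/dx[-5] = 0

Separating the contributions that come from x directly and those that come through y:
  without y':      e^(x + y) - 9
  multiplying y':  e^(x + y)

so (e^(x + y) - 9) + (e^(x + y))·y' = 0, and therefore
  dy/dx = -(e^(x + y) - 9)/(e^(x + y)) = 9e^(-x - y) - 1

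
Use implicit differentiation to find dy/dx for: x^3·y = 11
Apply d/dx to both sides, remembering that y depends on x. Each occurrence of y therefore brings in a y' = dy/dx via the chain rule.

With F(x, y) equal to the left-hand side minus the right, differentiate F term by term:
  d/dx[x^3y] = x^3·y' + 3x^2y
  d/dx[-11] = 0
Adding these up, d/dx[F] = 0 becomes
  (3x^2y) + (x^3)·y' = 0,
so isolating y',
  dy/dx = -(3x^2y)/(x^3) = -3y/x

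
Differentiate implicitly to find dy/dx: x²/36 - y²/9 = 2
Differentiate the relation implicitly: treat y = y(x) and apply the chain rule, so every y-derivative picks up a y' = dy/dx factor.

With everything moved to the left-hand side, differentiate term by term:
  d/dx[x^2/36] = x/18
  d/dx[-y^2/9] = -2y·y'/9
  d/dx[-2] = 0

Separating the contributions that come from x directly and those that come through y:
  without y':      x/18
  multiplying y':  -2y/9

so (x/18) + (-2y/9)·y' = 0, and therefore
  dy/dx = -(x/18)/(-2y/9) = x/(4y)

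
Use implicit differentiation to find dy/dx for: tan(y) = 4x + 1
Differentiate both sides with respect to x, treating y as y(x). By the chain rule, any term containing y contributes a factor of y' = dy/dx when we differentiate it.

Move every term to one side and write the relation as F(x, y) = 0. Term by term,
  d/dx[-4x] = -4
  d/dx[tan(y)] = y'(tan(y)^2 + 1)
  d/dx[-1] = 0

The pieces without y' make up ∂F/∂x and the coefficient of y' is ∂F/∂y:
  ∂F/∂x = -4,
  ∂F/∂y = tan(y)^2 + 1.

Since d/dx[F] = ∂F/∂x + (∂F/∂y)·y' = 0, solve for y':
  (∂F/∂y)·y' = -∂F/∂x
  dy/dx = -(∂F/∂x)/(∂F/∂y) = -(-4)/(tan(y)^2 + 1) = 4cos(y)^2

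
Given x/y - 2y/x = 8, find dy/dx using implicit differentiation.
Differentiate the relation implicitly: treat y = y(x) and apply the chain rule, so every y-derivative picks up a y' = dy/dx factor.

With everything moved to the left-hand side, differentiate term by term:
  d/dx[x/y] = -x·y'/y^2 + 1/y
  d/dx[-2y/x] = -2·y'/x + 2y/x^2
  d/dx[-8] = 0

Separating the contributions that come from x directly and those that come through y:
  without y':      1/y + 2y/x^2
  multiplying y':  -x/y^2 - 2/x

so (1/y + 2y/x^2) + (-x/y^2 - 2/x)·y' = 0, and therefore
  dy/dx = -(1/y + 2y/x^2)/(-x/y^2 - 2/x)
        = -((x^2 + 2y^2)/(x^2y))/(-(x^2 + 2y^2)/(xy^2)) = y/x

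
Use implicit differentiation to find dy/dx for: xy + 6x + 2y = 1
Take d/dx of both sides. Since y is implicitly a function of x, the chain rule attaches a y' = dy/dx factor whenever we differentiate through y.

Set F(x, y) = (left side) − (right side), so the curve is F = 0. Differentiating each term of F:
  d/dx[xy] = x·y' + y
  d/dx[6x] = 6
  d/dx[2y] = 2·y'
  d/dx[-1] = 0

Collecting, the y'-free part is the partial derivative in x and the y' coefficient is the partial derivative in y:
  ∂F/∂x = y + 6
  ∂F/∂y = x + 2

so d/dx[F(x, y(x))] = ∂F/∂x + (∂F/∂y)·y' = 0. Rearranging,
  dy/dx = -(∂F/∂x)/(∂F/∂y) = -(y + 6)/(x + 2) = (-y - 6)/(x + 2)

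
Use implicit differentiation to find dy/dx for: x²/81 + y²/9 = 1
Apply d/dx to both sides, remembering that y depends on x. Each occurrence of y therefore brings in a y' = dy/dx via the chain rule.

With F(x, y) equal to the left-hand side minus the right, differentiate F term by term:
  d/dx[x^2/81] = 2x/81
  d/dx[y^2/9] = 2y·y'/9
  d/dx[-1] = 0
Adding these up, d/dx[F] = 0 becomes
  (2x/81) + (2y/9)·y' = 0,
so isolating y',
  dy/dx = -(2x/81)/(2y/9) = -x/(9y)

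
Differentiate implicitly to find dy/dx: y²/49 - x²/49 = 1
Differentiate the relation implicitly: treat y = y(x) and apply the chain rule, so every y-derivative picks up a y' = dy/dx factor.

With everything moved to the left-hand side, differentiate term by term:
  d/dx[-x^2/49] = -2x/49
  d/dx[y^2/49] = 2y·y'/49
  d/dx[-1] = 0

Separating the contributions that come from x directly and those that come through y:
  without y':      -2x/49
  multiplying y':  2y/49

so (-2x/49) + (2y/49)·y' = 0, and therefore
  dy/dx = -(-2x/49)/(2y/49) = x/y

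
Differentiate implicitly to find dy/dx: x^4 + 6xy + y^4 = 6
Differentiate the relation implicitly: treat y = y(x) and apply the chain rule, so every y-derivative picks up a y' = dy/dx factor.

With everything moved to the left-hand side, differentiate term by term:
  d/dx[x^4] = 4x^3
  d/dx[6xy] = 6x·y' + 6y
  d/dx[y^4] = 4y^3·y'
  d/dx[-6] = 0

Separating the contributions that come from x directly and those that come through y:
  without y':      4x^3 + 6y
  multiplying y':  6x + 4y^3

so (4x^3 + 6y) + (6x + 4y^3)·y' = 0, and therefore
  dy/dx = -(4x^3 + 6y)/(6x + 4y^3) = (-2x^3 - 3y)/(3x + 2y^3)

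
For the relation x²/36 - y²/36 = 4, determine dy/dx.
Differentiate the relation implicitly: treat y = y(x) and apply the chain rule, so every y-derivative picks up a y' = dy/dx factor.

With everything moved to the left-hand side, differentiate term by term:
  d/dx[x^2/36] = x/18
  d/dx[-y^2/36] = -y·y'/18
  d/dx[-4] = 0

Separating the contributions that come from x directly and those that come through y:
  without y':      x/18
  multiplying y':  -y/18

so (x/18) + (-y/18)·y' = 0, and therefore
  dy/dx = -(x/18)/(-y/18) = x/y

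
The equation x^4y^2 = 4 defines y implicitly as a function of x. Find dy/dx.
Differentiate both sides with respect to x, treating y as y(x). By the chain rule, any term containing y contributes a factor of y' = dy/dx when we differentiate it.

Move every term to one side and write the relation as F(x, y) = 0. Term by term,
  d/dx[x^4y^2] = 2x^4y·y' + 4x^3y^2
  d/dx[-4] = 0

The pieces without y' make up ∂F/∂x and the coefficient of y' is ∂F/∂y:
  ∂F/∂x = 4x^3y^2,
  ∂F/∂y = 2x^4y.

Since d/dx[F] = ∂F/∂x + (∂F/∂y)·y' = 0, solve for y':
  (∂F/∂y)·y' = -∂F/∂x
  dy/dx = -(∂F/∂x)/(∂F/∂y) = -(4x^3y^2)/(2x^4y) = -2y/x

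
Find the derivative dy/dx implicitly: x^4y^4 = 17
Differentiate both sides with respect to x, treating y as y(x). By the chain rule, any term containing y contributes a factor of y' = dy/dx when we differentiate it.

Move every term to one side and write the relation as F(x, y) = 0. Term by term,
  d/dx[x^4y^4] = 4x^4y^3·y' + 4x^3y^4
  d/dx[-17] = 0

The pieces without y' make up ∂F/∂x and the coefficient of y' is ∂F/∂y:
  ∂F/∂x = 4x^3y^4,
  ∂F/∂y = 4x^4y^3.

Since d/dx[F] = ∂F/∂x + (∂F/∂y)·y' = 0, solve for y':
  (∂F/∂y)·y' = -∂F/∂x
  dy/dx = -(∂F/∂x)/(∂F/∂y) = -(4x^3y^4)/(4x^4y^3) = -y/x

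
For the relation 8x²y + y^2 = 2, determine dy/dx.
Apply d/dx to both sides, remembering that y depends on x. Each occurrence of y therefore brings in a y' = dy/dx via the chain rule.

With F(x, y) equal to the left-hand side minus the right, differentiate F term by term:
  d/dx[8x^2y] = 8x^2·y' + 16xy
  d/dx[y^2] = 2y·y'
  d/dx[-2] = 0
Adding these up, d/dx[F] = 0 becomes
  (16xy) + (8x^2 + 2y)·y' = 0,
so isolating y',
  dy/dx = -(16xy)/(8x^2 + 2y) = -8xy/(4x^2 + y)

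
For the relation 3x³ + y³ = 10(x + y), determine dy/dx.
Apply d/dx to both sides, remembering that y depends on x. Each occurrence of y therefore brings in a y' = dy/dx via the chain rule.

With F(x, y) equal to the left-hand side minus the right, differentiate F term by term:
  d/dx[3x^3] = 9x^2
  d/dx[-10x] = -10
  d/dx[y^3] = 3y^2·y'
  d/dx[-10y] = -10·y'
Adding these up, d/dx[F] = 0 becomes
  (9x^2 - 10) + (3y^2 - 10)·y' = 0,
so isolating y',
  dy/dx = -(9x^2 - 10)/(3y^2 - 10) = (10 - 9x^2)/(3y^2 - 10)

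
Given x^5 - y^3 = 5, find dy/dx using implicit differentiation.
Differentiate both sides with respect to x, treating y as y(x). By the chain rule, any term containing y contributes a factor of y' = dy/dx when we differentiate it.

Move every term to one side and write the relation as F(x, y) = 0. Term by term,
  d/dx[x^5] = 5x^4
  d/dx[-y^3] = -3y^2·y'
  d/dx[-5] = 0

The pieces without y' make up ∂F/∂x and the coefficient of y' is ∂F/∂y:
  ∂F/∂x = 5x^4,
  ∂F/∂y = -3y^2.

Since d/dx[F] = ∂F/∂x + (∂F/∂y)·y' = 0, solve for y':
  (∂F/∂y)·y' = -∂F/∂x
  dy/dx = -(∂F/∂x)/(∂F/∂y) = -(5x^4)/(-3y^2) = 5x^4/(3y^2)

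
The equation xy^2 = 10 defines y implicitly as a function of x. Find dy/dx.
Take d/dx of both sides. Since y is implicitly a function of x, the chain rule attaches a y' = dy/dx factor whenever we differentiate through y.

Set F(x, y) = (left side) − (right side), so the curve is F = 0. Differentiating each term of F:
  d/dx[xy^2] = 2xy·y' + y^2
  d/dx[-10] = 0

Collecting, the y'-free part is the partial derivative in x and the y' coefficient is the partial derivative in y:
  ∂F/∂x = y^2
  ∂F/∂y = 2xy

so d/dx[F(x, y(x))] = ∂F/∂x + (∂F/∂y)·y' = 0. Rearranging,
  dy/dx = -(∂F/∂x)/(∂F/∂y) = -(y^2)/(2xy) = -y/(2x)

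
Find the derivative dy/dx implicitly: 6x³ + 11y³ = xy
Differentiate the relation implicitly: treat y = y(x) and apply the chain rule, so every y-derivative picks up a y' = dy/dx factor.

With everything moved to the left-hand side, differentiate term by term:
  d/dx[6x^3] = 18x^2
  d/dx[-xy] = -x·y' - y
  d/dx[11y^3] = 33y^2·y'

Separating the contributions that come from x directly and those that come through y:
  without y':      18x^2 - y
  multiplying y':  -x + 33y^2

so (18x^2 - y) + (-x + 33y^2)·y' = 0, and therefore
  dy/dx = -(18x^2 - y)/(-x + 33y^2) = (18x^2 - y)/(x - 33y^2)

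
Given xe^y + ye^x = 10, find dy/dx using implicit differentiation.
Differentiate the relation implicitly: treat y = y(x) and apply the chain rule, so every y-derivative picks up a y' = dy/dx factor.

With everything moved to the left-hand side, differentiate term by term:
  d/dx[x·e^(y)] = x·y'·e^(y) + e^(y)
  d/dx[y·e^(x)] = y·e^(x) + y'·e^(x)
  d/dx[-10] = 0

Separating the contributions that come from x directly and those that come through y:
  without y':      y·e^(x) + e^(y)
  multiplying y':  x·e^(y) + e^(x)

so (y·e^(x) + e^(y)) + (x·e^(y) + e^(x))·y' = 0, and therefore
  dy/dx = -(y·e^(x) + e^(y))/(x·e^(y) + e^(x)) = (-y·e^(x) - e^(y))/(x·e^(y) + e^(x))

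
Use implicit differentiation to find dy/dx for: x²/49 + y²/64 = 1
Differentiate both sides with respect to x, treating y as y(x). By the chain rule, any term containing y contributes a factor of y' = dy/dx when we differentiate it.

Move every term to one side and write the relation as F(x, y) = 0. Term by term,
  d/dx[x^2/49] = 2x/49
  d/dx[y^2/64] = y·y'/32
  d/dx[-1] = 0

The pieces without y' make up ∂F/∂x and the coefficient of y' is ∂F/∂y:
  ∂F/∂x = 2x/49,
  ∂F/∂y = y/32.

Since d/dx[F] = ∂F/∂x + (∂F/∂y)·y' = 0, solve for y':
  (∂F/∂y)·y' = -∂F/∂x
  dy/dx = -(∂F/∂x)/(∂F/∂y) = -(2x/49)/(y/32) = -64x/(49y)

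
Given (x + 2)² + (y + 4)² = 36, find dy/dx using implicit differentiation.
Apply d/dx to both sides, remembering that y depends on x. Each occurrence of y therefore brings in a y' = dy/dx via the chain rule.

With F(x, y) equal to the left-hand side minus the right, differentiate F term by term:
  d/dx[(x + 2)^2] = 2x + 4
  d/dx[(y + 4)^2] = 2·y'(y + 4)
  d/dx[-36] = 0
Adding these up, d/dx[F] = 0 becomes
  (2x + 4) + (2y + 8)·y' = 0,
so isolating y',
  dy/dx = -(2x + 4)/(2y + 8) = (-x - 2)/(y + 4)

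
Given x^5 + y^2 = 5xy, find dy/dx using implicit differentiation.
Take d/dx of both sides. Since y is implicitly a function of x, the chain rule attaches a y' = dy/dx factor whenever we differentiate through y.

Set F(x, y) = (left side) − (right side), so the curve is F = 0. Differentiating each term of F:
  d/dx[x^5] = 5x^4
  d/dx[-5xy] = -5x·y' - 5y
  d/dx[y^2] = 2y·y'

Collecting, the y'-free part is the partial derivative in x and the y' coefficient is the partial derivative in y:
  ∂F/∂x = 5x^4 - 5y
  ∂F/∂y = -5x + 2y

so d/dx[F(x, y(x))] = ∂F/∂x + (∂F/∂y)·y' = 0. Rearranging,
  dy/dx = -(∂F/∂x)/(∂F/∂y) = -(5x^4 - 5y)/(-5x + 2y) = 5(x^4 - y)/(5x - 2y)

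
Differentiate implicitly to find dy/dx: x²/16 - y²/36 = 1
Differentiate the relation implicitly: treat y = y(x) and apply the chain rule, so every y-derivative picks up a y' = dy/dx factor.

With everything moved to the left-hand side, differentiate term by term:
  d/dx[x^2/16] = x/8
  d/dx[-y^2/36] = -y·y'/18
  d/dx[-1] = 0

Separating the contributions that come from x directly and those that come through y:
  without y':      x/8
  multiplying y':  -y/18

so (x/8) + (-y/18)·y' = 0, and therefore
  dy/dx = -(x/8)/(-y/18) = 9x/(4y)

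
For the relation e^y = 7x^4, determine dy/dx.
Apply d/dx to both sides, remembering that y depends on x. Each occurrence of y therefore brings in a y' = dy/dx via the chain rule.

With F(x, y) equal to the left-hand side minus the right, differentiate F term by term:
  d/dx[-7x^4] = -28x^3
  d/dx[e^(y)] = y'·e^(y)
Adding these up, d/dx[F] = 0 becomes
  (-28x^3) + (e^(y))·y' = 0,
so isolating y',
  dy/dx = -(-28x^3)/(e^(y)) = 28x^3e^(-y)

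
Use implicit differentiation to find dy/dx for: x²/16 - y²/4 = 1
Take d/dx of both sides. Since y is implicitly a function of x, the chain rule attaches a y' = dy/dx factor whenever we differentiate through y.

Set F(x, y) = (left side) − (right side), so the curve is F = 0. Differentiating each term of F:
  d/dx[x^2/16] = x/8
  d/dx[-y^2/4] = -y·y'/2
  d/dx[-1] = 0

Collecting, the y'-free part is the partial derivative in x and the y' coefficient is the partial derivative in y:
  ∂F/∂x = x/8
  ∂F/∂y = -y/2

so d/dx[F(x, y(x))] = ∂F/∂x + (∂F/∂y)·y' = 0. Rearranging,
  dy/dx = -(∂F/∂x)/(∂F/∂y) = -(x/8)/(-y/2) = x/(4y)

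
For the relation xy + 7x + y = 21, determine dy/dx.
Differentiate the relation implicitly: treat y = y(x) and apply the chain rule, so every y-derivative picks up a y' = dy/dx factor.

With everything moved to the left-hand side, differentiate term by term:
  d/dx[xy] = x·y' + y
  d/dx[7x] = 7
  d/dx[y] = y'
  d/dx[-21] = 0

Separating the contributions that come from x directly and those that come through y:
  without y':      y + 7
  multiplying y':  x + 1

so (y + 7) + (x + 1)·y' = 0, and therefore
  dy/dx = -(y + 7)/(x + 1) = (-y - 7)/(x + 1)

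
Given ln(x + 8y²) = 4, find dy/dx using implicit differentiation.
Differentiate the relation implicitly: treat y = y(x) and apply the chain rule, so every y-derivative picks up a y' = dy/dx factor.

With everything moved to the left-hand side, differentiate term by term:
  d/dx[ln(x + 8y^2)] = (16y·y' + 1)/(x + 8y^2)
  d/dx[-4] = 0

Separating the contributions that come from x directly and those that come through y:
  without y':      1/(x + 8y^2)
  multiplying y':  16y/(x + 8y^2)

so (1/(x + 8y^2)) + (16y/(x + 8y^2))·y' = 0, and therefore
  dy/dx = -(1/(x + 8y^2))/(16y/(x + 8y^2)) = -1/(16y)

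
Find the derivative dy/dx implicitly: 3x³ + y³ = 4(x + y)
Apply d/dx to both sides, remembering that y depends on x. Each occurrence of y therefore brings in a y' = dy/dx via the chain rule.

With F(x, y) equal to the left-hand side minus the right, differentiate F term by term:
  d/dx[3x^3] = 9x^2
  d/dx[-4x] = -4
  d/dx[y^3] = 3y^2·y'
  d/dx[-4y] = -4·y'
Adding these up, d/dx[F] = 0 becomes
  (9x^2 - 4) + (3y^2 - 4)·y' = 0,
so isolating y',
  dy/dx = -(9x^2 - 4)/(3y^2 - 4) = (4 - 9x^2)/(3y^2 - 4)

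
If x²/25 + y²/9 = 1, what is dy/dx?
Apply d/dx to both sides, remembering that y depends on x. Each occurrence of y therefore brings in a y' = dy/dx via the chain rule.

With F(x, y) equal to the left-hand side minus the right, differentiate F term by term:
  d/dx[x^2/25] = 2x/25
  d/dx[y^2/9] = 2y·y'/9
  d/dx[-1] = 0
Adding these up, d/dx[F] = 0 becomes
  (2x/25) + (2y/9)·y' = 0,
so isolating y',
  dy/dx = -(2x/25)/(2y/9) = -9x/(25y)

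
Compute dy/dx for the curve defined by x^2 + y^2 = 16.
Apply d/dx to both sides, remembering that y depends on x. Each occurrence of y therefore brings in a y' = dy/dx via the chain rule.

With F(x, y) equal to the left-hand side minus the right, differentiate F term by term:
  d/dx[x^2] = 2x
  d/dx[y^2] = 2y·y'
  d/dx[-16] = 0
Adding these up, d/dx[F] = 0 becomes
  (2x) + (2y)·y' = 0,
so isolating y',
  dy/dx = -(2x)/(2y) = -x/y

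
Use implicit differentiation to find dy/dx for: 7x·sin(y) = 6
Differentiate the relation implicitly: treat y = y(x) and apply the chain rule, so every y-derivative picks up a y' = dy/dx factor.

With everything moved to the left-hand side, differentiate term by term:
  d/dx[7x·sin(y)] = 7x·y'·cos(y) + 7sin(y)
  d/dx[-6] = 0

Separating the contributions that come from x directly and those that come through y:
  without y':      7sin(y)
  multiplying y':  7x·cos(y)

so (7sin(y)) + (7x·cos(y))·y' = 0, and therefore
  dy/dx = -(7sin(y))/(7x·cos(y)) = -tan(y)/x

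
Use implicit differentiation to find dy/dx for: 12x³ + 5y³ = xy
Apply d/dx to both sides, remembering that y depends on x. Each occurrence of y therefore brings in a y' = dy/dx via the chain rule.

With F(x, y) equal to the left-hand side minus the right, differentiate F term by term:
  d/dx[12x^3] = 36x^2
  d/dx[-xy] = -x·y' - y
  d/dx[5y^3] = 15y^2·y'
Adding these up, d/dx[F] = 0 becomes
  (36x^2 - y) + (-x + 15y^2)·y' = 0,
so isolating y',
  dy/dx = -(36x^2 - y)/(-x + 15y^2) = (36x^2 - y)/(x - 15y^2)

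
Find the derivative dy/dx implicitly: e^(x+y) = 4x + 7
Apply d/dx to both sides, remembering that y depends on x. Each occurrence of y therefore brings in a y' = dy/dx via the chain rule.

With F(x, y) equal to the left-hand side minus the right, differentiate F term by term:
  d/dx[-4x] = -4
  d/dx[e^(x + y)] = (y' + 1)·e^(x + y)
  d/dx[-7] = 0
Adding these up, d/dx[F] = 0 becomes
  (e^(x + y) - 4) + (e^(x + y))·y' = 0,
so isolating y',
  dy/dx = -(e^(x + y) - 4)/(e^(x + y)) = 4e^(-x - y) - 1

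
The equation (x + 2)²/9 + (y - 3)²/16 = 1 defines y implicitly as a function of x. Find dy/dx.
Apply d/dx to both sides, remembering that y depends on x. Each occurrence of y therefore brings in a y' = dy/dx via the chain rule.

With F(x, y) equal to the left-hand side minus the right, differentiate F term by term:
  d/dx[(x + 2)^2/9] = 2x/9 + 4/9
  d/dx[(y - 3)^2/16] = y'(y - 3)/8
  d/dx[-1] = 0
Adding these up, d/dx[F] = 0 becomes
  (2x/9 + 4/9) + (y/8 - 3/8)·y' = 0,
so isolating y',
  dy/dx = -(2x/9 + 4/9)/(y/8 - 3/8)
        = -(2(x + 2)/9)/((y - 3)/8) = 16(-x - 2)/(9(y - 3))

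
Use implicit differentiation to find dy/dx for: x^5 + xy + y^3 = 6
Differentiate both sides with respect to x, treating y as y(x). By the chain rule, any term containing y contributes a factor of y' = dy/dx when we differentiate it.

Move every term to one side and write the relation as F(x, y) = 0. Term by term,
  d/dx[x^5] = 5x^4
  d/dx[xy] = x·y' + y
  d/dx[y^3] = 3y^2·y'
  d/dx[-6] = 0

The pieces without y' make up ∂F/∂x and the coefficient of y' is ∂F/∂y:
  ∂F/∂x = 5x^4 + y,
  ∂F/∂y = x + 3y^2.

Since d/dx[F] = ∂F/∂x + (∂F/∂y)·y' = 0, solve for y':
  (∂F/∂y)·y' = -∂F/∂x
  dy/dx = -(∂F/∂x)/(∂F/∂y) = -(5x^4 + y)/(x + 3y^2) = (-5x^4 - y)/(x + 3y^2)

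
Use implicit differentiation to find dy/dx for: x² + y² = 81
Differentiate both sides with respect to x, treating y as y(x). By the chain rule, any term containing y contributes a factor of y' = dy/dx when we differentiate it.

Move every term to one side and write the relation as F(x, y) = 0. Term by term,
  d/dx[x^2] = 2x
  d/dx[y^2] = 2y·y'
  d/dx[-81] = 0

The pieces without y' make up ∂F/∂x and the coefficient of y' is ∂F/∂y:
  ∂F/∂x = 2x,
  ∂F/∂y = 2y.

Since d/dx[F] = ∂F/∂x + (∂F/∂y)·y' = 0, solve for y':
  (∂F/∂y)·y' = -∂F/∂x
  dy/dx = -(∂F/∂x)/(∂F/∂y) = -(2x)/(2y) = -x/y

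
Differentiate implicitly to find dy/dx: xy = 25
Apply d/dx to both sides, remembering that y depends on x. Each occurrence of y therefore brings in a y' = dy/dx via the chain rule.

With F(x, y) equal to the left-hand side minus the right, differentiate F term by term:
  d/dx[xy] = x·y' + y
  d/dx[-25] = 0
Adding these up, d/dx[F] = 0 becomes
  (y) + (x)·y' = 0,
so isolating y',
  dy/dx = -(y)/(x) = -y/x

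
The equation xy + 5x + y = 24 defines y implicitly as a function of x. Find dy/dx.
Take d/dx of both sides. Since y is implicitly a function of x, the chain rule attaches a y' = dy/dx factor whenever we differentiate through y.

Set F(x, y) = (left side) − (right side), so the curve is F = 0. Differentiating each term of F:
  d/dx[xy] = x·y' + y
  d/dx[5x] = 5
  d/dx[y] = y'
  d/dx[-24] = 0

Collecting, the y'-free part is the partial derivative in x and the y' coefficient is the partial derivative in y:
  ∂F/∂x = y + 5
  ∂F/∂y = x + 1

so d/dx[F(x, y(x))] = ∂F/∂x + (∂F/∂y)·y' = 0. Rearranging,
  dy/dx = -(∂F/∂x)/(∂F/∂y) = -(y + 5)/(x + 1) = (-y - 5)/(x + 1)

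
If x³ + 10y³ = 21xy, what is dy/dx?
Take d/dx of both sides. Since y is implicitly a function of x, the chain rule attaches a y' = dy/dx factor whenever we differentiate through y.

Set F(x, y) = (left side) − (right side), so the curve is F = 0. Differentiating each term of F:
  d/dx[x^3] = 3x^2
  d/dx[-21xy] = -21x·y' - 21y
  d/dx[10y^3] = 30y^2·y'

Collecting, the y'-free part is the partial derivative in x and the y' coefficient is the partial derivative in y:
  ∂F/∂x = 3x^2 - 21y
  ∂F/∂y = -21x + 30y^2

so d/dx[F(x, y(x))] = ∂F/∂x + (∂F/∂y)·y' = 0. Rearranging,
  dy/dx = -(∂F/∂x)/(∂F/∂y) = -(3x^2 - 21y)/(-21x + 30y^2) = (x^2 - 7y)/(7x - 10y^2)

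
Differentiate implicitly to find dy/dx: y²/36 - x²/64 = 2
Take d/dx of both sides. Since y is implicitly a function of x, the chain rule attaches a y' = dy/dx factor whenever we differentiate through y.

Set F(x, y) = (left side) − (right side), so the curve is F = 0. Differentiating each term of F:
  d/dx[-x^2/64] = -x/32
  d/dx[y^2/36] = y·y'/18
  d/dx[-2] = 0

Collecting, the y'-free part is the partial derivative in x and the y' coefficient is the partial derivative in y:
  ∂F/∂x = -x/32
  ∂F/∂y = y/18

so d/dx[F(x, y(x))] = ∂F/∂x + (∂F/∂y)·y' = 0. Rearranging,
  dy/dx = -(∂F/∂x)/(∂F/∂y) = -(-x/32)/(y/18) = 9x/(16y)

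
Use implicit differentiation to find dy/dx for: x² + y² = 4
Differentiate the relation implicitly: treat y = y(x) and apply the chain rule, so every y-derivative picks up a y' = dy/dx factor.

With everything moved to the left-hand side, differentiate term by term:
  d/dx[x^2] = 2x
  d/dx[y^2] = 2y·y'
  d/dx[-4] = 0

Separating the contributions that come from x directly and those that come through y:
  without y':      2x
  multiplying y':  2y

so (2x) + (2y)·y' = 0, and therefore
  dy/dx = -(2x)/(2y) = -x/y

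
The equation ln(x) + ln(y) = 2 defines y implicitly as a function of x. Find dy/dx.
Take d/dx of both sides. Since y is implicitly a function of x, the chain rule attaches a y' = dy/dx factor whenever we differentiate through y.

Set F(x, y) = (left side) − (right side), so the curve is F = 0. Differentiating each term of F:
  d/dx[ln(x)] = 1/x
  d/dx[ln(y)] = y'/y
  d/dx[-2] = 0

Collecting, the y'-free part is the partial derivative in x and the y' coefficient is the partial derivative in y:
  ∂F/∂x = 1/x
  ∂F/∂y = 1/y

so d/dx[F(x, y(x))] = ∂F/∂x + (∂F/∂y)·y' = 0. Rearranging,
  dy/dx = -(∂F/∂x)/(∂F/∂y) = -(1/x)/(1/y) = -y/x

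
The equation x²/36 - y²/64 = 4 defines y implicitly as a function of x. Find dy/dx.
Apply d/dx to both sides, remembering that y depends on x. Each occurrence of y therefore brings in a y' = dy/dx via the chain rule.

With F(x, y) equal to the left-hand side minus the right, differentiate F term by term:
  d/dx[x^2/36] = x/18
  d/dx[-y^2/64] = -y·y'/32
  d/dx[-4] = 0
Adding these up, d/dx[F] = 0 becomes
  (x/18) + (-y/32)·y' = 0,
so isolating y',
  dy/dx = -(x/18)/(-y/32) = 16x/(9y)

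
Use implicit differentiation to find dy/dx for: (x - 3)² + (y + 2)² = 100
Differentiate the relation implicitly: treat y = y(x) and apply the chain rule, so every y-derivative picks up a y' = dy/dx factor.

With everything moved to the left-hand side, differentiate term by term:
  d/dx[(x - 3)^2] = 2x - 6
  d/dx[(y + 2)^2] = 2·y'(y + 2)
  d/dx[-100] = 0

Separating the contributions that come from x directly and those that come through y:
  without y':      2x - 6
  multiplying y':  2y + 4

so (2x - 6) + (2y + 4)·y' = 0, and therefore
  dy/dx = -(2x - 6)/(2y + 4) = (3 - x)/(y + 2)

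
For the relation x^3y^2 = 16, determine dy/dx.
Differentiate both sides with respect to x, treating y as y(x). By the chain rule, any term containing y contributes a factor of y' = dy/dx when we differentiate it.

Move every term to one side and write the relation as F(x, y) = 0. Term by term,
  d/dx[x^3y^2] = 2x^3y·y' + 3x^2y^2
  d/dx[-16] = 0

The pieces without y' make up ∂F/∂x and the coefficient of y' is ∂F/∂y:
  ∂F/∂x = 3x^2y^2,
  ∂F/∂y = 2x^3y.

Since d/dx[F] = ∂F/∂x + (∂F/∂y)·y' = 0, solve for y':
  (∂F/∂y)·y' = -∂F/∂x
  dy/dx = -(∂F/∂x)/(∂F/∂y) = -(3x^2y^2)/(2x^3y) = -3y/(2x)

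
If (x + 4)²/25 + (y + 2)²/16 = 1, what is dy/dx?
Take d/dx of both sides. Since y is implicitly a function of x, the chain rule attaches a y' = dy/dx factor whenever we differentiate through y.

Set F(x, y) = (left side) − (right side), so the curve is F = 0. Differentiating each term of F:
  d/dx[(x + 4)^2/25] = 2x/25 + 8/25
  d/dx[(y + 2)^2/16] = y'(y + 2)/8
  d/dx[-1] = 0

Collecting, the y'-free part is the partial derivative in x and the y' coefficient is the partial derivative in y:
  ∂F/∂x = 2x/25 + 8/25
  ∂F/∂y = y/8 + 1/4

so d/dx[F(x, y(x))] = ∂F/∂x + (∂F/∂y)·y' = 0. Rearranging,
  dy/dx = -(∂F/∂x)/(∂F/∂y) = -(2x/25 + 8/25)/(y/8 + 1/4)
        = -(2(x + 4)/25)/((y + 2)/8) = 16(-x - 4)/(25(y + 2))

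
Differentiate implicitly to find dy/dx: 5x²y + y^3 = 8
Take d/dx of both sides. Since y is implicitly a function of x, the chain rule attaches a y' = dy/dx factor whenever we differentiate through y.

Set F(x, y) = (left side) − (right side), so the curve is F = 0. Differentiating each term of F:
  d/dx[5x^2y] = 5x^2·y' + 10xy
  d/dx[y^3] = 3y^2·y'
  d/dx[-8] = 0

Collecting, the y'-free part is the partial derivative in x and the y' coefficient is the partial derivative in y:
  ∂F/∂x = 10xy
  ∂F/∂y = 5x^2 + 3y^2

so d/dx[F(x, y(x))] = ∂F/∂x + (∂F/∂y)·y' = 0. Rearranging,
  dy/dx = -(∂F/∂x)/(∂F/∂y) = -(10xy)/(5x^2 + 3y^2) = -10xy/(5x^2 + 3y^2)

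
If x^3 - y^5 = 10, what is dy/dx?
Take d/dx of both sides. Since y is implicitly a function of x, the chain rule attaches a y' = dy/dx factor whenever we differentiate through y.

Set F(x, y) = (left side) − (right side), so the curve is F = 0. Differentiating each term of F:
  d/dx[x^3] = 3x^2
  d/dx[-y^5] = -5y^4·y'
  d/dx[-10] = 0

Collecting, the y'-free part is the partial derivative in x and the y' coefficient is the partial derivative in y:
  ∂F/∂x = 3x^2
  ∂F/∂y = -5y^4

so d/dx[F(x, y(x))] = ∂F/∂x + (∂F/∂y)·y' = 0. Rearranging,
  dy/dx = -(∂F/∂x)/(∂F/∂y) = -(3x^2)/(-5y^4) = 3x^2/(5y^4)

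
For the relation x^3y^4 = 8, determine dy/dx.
Take d/dx of both sides. Since y is implicitly a function of x, the chain rule attaches a y' = dy/dx factor whenever we differentiate through y.

Set F(x, y) = (left side) − (right side), so the curve is F = 0. Differentiating each term of F:
  d/dx[x^3y^4] = 4x^3y^3·y' + 3x^2y^4
  d/dx[-8] = 0

Collecting, the y'-free part is the partial derivative in x and the y' coefficient is the partial derivative in y:
  ∂F/∂x = 3x^2y^4
  ∂F/∂y = 4x^3y^3

so d/dx[F(x, y(x))] = ∂F/∂x + (∂F/∂y)·y' = 0. Rearranging,
  dy/dx = -(∂F/∂x)/(∂F/∂y) = -(3x^2y^4)/(4x^3y^3) = -3y/(4x)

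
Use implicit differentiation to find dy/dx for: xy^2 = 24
Differentiate the relation implicitly: treat y = y(x) and apply the chain rule, so every y-derivative picks up a y' = dy/dx factor.

With everything moved to the left-hand side, differentiate term by term:
  d/dx[xy^2] = 2xy·y' + y^2
  d/dx[-24] = 0

Separating the contributions that come from x directly and those that come through y:
  without y':      y^2
  multiplying y':  2xy

so (y^2) + (2xy)·y' = 0, and therefore
  dy/dx = -(y^2)/(2xy) = -y/(2x)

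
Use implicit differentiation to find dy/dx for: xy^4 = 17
Apply d/dx to both sides, remembering that y depends on x. Each occurrence of y therefore brings in a y' = dy/dx via the chain rule.

With F(x, y) equal to the left-hand side minus the right, differentiate F term by term:
  d/dx[xy^4] = 4xy^3·y' + y^4
  d/dx[-17] = 0
Adding these up, d/dx[F] = 0 becomes
  (y^4) + (4xy^3)·y' = 0,
so isolating y',
  dy/dx = -(y^4)/(4xy^3) = -y/(4x)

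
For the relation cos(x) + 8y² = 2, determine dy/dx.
Take d/dx of both sides. Since y is implicitly a function of x, the chain rule attaches a y' = dy/dx factor whenever we differentiate through y.

Set F(x, y) = (left side) − (right side), so the curve is F = 0. Differentiating each term of F:
  d/dx[8y^2] = 16y·y'
  d/dx[cos(x)] = -sin(x)
  d/dx[-2] = 0

Collecting, the y'-free part is the partial derivative in x and the y' coefficient is the partial derivative in y:
  ∂F/∂x = -sin(x)
  ∂F/∂y = 16y

so d/dx[F(x, y(x))] = ∂F/∂x + (∂F/∂y)·y' = 0. Rearranging,
  dy/dx = -(∂F/∂x)/(∂F/∂y) = -(-sin(x))/(16y) = sin(x)/(16y)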